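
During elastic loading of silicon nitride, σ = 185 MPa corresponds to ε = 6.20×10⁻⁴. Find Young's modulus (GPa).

E = σ/ε = 185 MPa / 6.20×10⁻⁴ = 298400 MPa = 298 GPa.

298 GPa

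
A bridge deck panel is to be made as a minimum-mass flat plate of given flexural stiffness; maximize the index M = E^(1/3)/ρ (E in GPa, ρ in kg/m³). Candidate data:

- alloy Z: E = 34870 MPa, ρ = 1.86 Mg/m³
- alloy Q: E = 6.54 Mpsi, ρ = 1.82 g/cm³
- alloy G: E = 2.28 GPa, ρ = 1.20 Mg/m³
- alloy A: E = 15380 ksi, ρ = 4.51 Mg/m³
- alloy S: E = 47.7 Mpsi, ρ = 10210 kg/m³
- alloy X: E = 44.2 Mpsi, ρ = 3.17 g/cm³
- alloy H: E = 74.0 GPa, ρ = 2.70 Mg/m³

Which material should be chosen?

Normalizing units and computing the index:
  alloy Z: E = 34.87 GPa, ρ = 1860 kg/m³
  alloy Q: E = 45.09 GPa, ρ = 1820 kg/m³
  alloy G: E = 2.280 GPa, ρ = 1200 kg/m³
  alloy A: E = 106.0 GPa, ρ = 4510 kg/m³
  alloy S: E = 328.9 GPa, ρ = 10210 kg/m³
  alloy X: E = 304.7 GPa, ρ = 3170 kg/m³
  alloy H: E = 74.00 GPa, ρ = 2700 kg/m³
  alloy X: M = 2.12×10⁻³
  alloy Q: M = 1.96×10⁻³
  alloy Z: M = 1.76×10⁻³
  alloy H: M = 1.55×10⁻³
  alloy G: M = 1.10×10⁻³
  alloy A: M = 1.05×10⁻³
  alloy S: M = 0.676×10⁻³
Alloy X ranks first.

alloy X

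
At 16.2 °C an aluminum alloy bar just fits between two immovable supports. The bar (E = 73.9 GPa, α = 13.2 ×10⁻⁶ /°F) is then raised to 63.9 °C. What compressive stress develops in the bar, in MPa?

α = 13.2×10⁻⁶/°F × 9/5 = 23.8×10⁻⁶/K.
ΔT = 47.70 K. Constrained thermal stress σ = E·α·ΔT = 73.90×10³ MPa × 23.8×10⁻⁶ × 47.70 = 83.8 MPa (compressive).

83.8 MPa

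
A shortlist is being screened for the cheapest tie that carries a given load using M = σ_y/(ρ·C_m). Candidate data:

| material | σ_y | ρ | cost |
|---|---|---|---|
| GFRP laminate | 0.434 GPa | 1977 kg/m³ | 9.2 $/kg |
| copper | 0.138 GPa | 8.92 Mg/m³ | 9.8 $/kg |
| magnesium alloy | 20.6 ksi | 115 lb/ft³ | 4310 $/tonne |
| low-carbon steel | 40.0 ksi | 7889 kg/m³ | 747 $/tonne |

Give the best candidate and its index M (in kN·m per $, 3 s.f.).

Convert each candidate to consistent units, then evaluate M:
  GFRP laminate: σ_y = 434.0 MPa, ρ = 1977 kg/m³, cost = 9.200 $/kg
  copper: σ_y = 138.0 MPa, ρ = 8920 kg/m³, cost = 9.800 $/kg
  magnesium alloy: σ_y = 142.0 MPa, ρ = 1842 kg/m³, cost = 4.310 $/kg
  low-carbon steel: σ_y = 275.8 MPa, ρ = 7889 kg/m³, cost = 0.7470 $/kg
  low-carbon steel: M = 46.8 kN·m per $
  GFRP laminate: M = 23.9 kN·m per $
  magnesium alloy: M = 17.9 kN·m per $
  copper: M = 1.58 kN·m per $
Low-carbon steel has the largest M.

low-carbon steel, M = 46.8 kN·m per $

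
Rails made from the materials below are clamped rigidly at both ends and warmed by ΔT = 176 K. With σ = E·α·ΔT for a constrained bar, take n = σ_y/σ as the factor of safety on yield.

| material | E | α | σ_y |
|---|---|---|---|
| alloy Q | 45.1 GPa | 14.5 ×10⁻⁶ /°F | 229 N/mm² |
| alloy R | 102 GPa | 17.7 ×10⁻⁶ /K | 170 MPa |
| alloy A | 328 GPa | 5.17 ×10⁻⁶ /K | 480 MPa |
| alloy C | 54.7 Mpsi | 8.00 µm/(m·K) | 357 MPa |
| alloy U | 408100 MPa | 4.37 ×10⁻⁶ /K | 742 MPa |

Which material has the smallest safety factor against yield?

Per material, after unit conversion:
  alloy Q: E = 45.10, α = 26.1, σ_y = 229.0 → σ = 207 MPa, n = 1.11
  alloy R: E = 102.0, α = 17.7, σ_y = 170.0 → σ = 318 MPa, n = 0.535
  alloy A: E = 328.0, α = 5.17, σ_y = 480.0 → σ = 298 MPa, n = 1.61
  alloy C: E = 377.1, α = 8.00, σ_y = 357.0 → σ = 531 MPa, n = 0.672
  alloy U: E = 408.1, α = 4.37, σ_y = 742.0 → σ = 314 MPa, n = 2.36
Alloy R has the lowest safety factor, n = 0.535.

alloy R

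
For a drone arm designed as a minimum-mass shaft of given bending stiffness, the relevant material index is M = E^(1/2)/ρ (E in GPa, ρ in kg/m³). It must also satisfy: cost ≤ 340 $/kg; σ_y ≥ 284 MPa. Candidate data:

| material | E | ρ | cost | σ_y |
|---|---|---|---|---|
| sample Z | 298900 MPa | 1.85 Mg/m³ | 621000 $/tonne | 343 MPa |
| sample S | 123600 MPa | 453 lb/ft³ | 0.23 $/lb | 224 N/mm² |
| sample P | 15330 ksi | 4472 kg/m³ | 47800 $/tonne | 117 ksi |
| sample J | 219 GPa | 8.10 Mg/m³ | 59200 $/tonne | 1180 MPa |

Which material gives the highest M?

Screen on constraints: cost ≤ 340 $/kg; σ_y ≥ 284 MPa. Survivors: sample P, sample J.
Putting every candidate on a common basis:
  sample P: E = 105.7 GPa, ρ = 4472 kg/m³
  sample J: E = 219.0 GPa, ρ = 8100 kg/m³
  sample P: M = 2.30×10⁻³
  sample J: M = 1.83×10⁻³
Highest index: sample P.

sample P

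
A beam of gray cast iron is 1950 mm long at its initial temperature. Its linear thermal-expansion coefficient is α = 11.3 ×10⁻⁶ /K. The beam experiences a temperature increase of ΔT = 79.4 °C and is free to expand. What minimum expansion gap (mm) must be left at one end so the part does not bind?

ΔL = α·L₀·ΔT = 11.3×10⁻⁶ × 1950 mm × 79.40 K = 1.75 mm.

1.75 mm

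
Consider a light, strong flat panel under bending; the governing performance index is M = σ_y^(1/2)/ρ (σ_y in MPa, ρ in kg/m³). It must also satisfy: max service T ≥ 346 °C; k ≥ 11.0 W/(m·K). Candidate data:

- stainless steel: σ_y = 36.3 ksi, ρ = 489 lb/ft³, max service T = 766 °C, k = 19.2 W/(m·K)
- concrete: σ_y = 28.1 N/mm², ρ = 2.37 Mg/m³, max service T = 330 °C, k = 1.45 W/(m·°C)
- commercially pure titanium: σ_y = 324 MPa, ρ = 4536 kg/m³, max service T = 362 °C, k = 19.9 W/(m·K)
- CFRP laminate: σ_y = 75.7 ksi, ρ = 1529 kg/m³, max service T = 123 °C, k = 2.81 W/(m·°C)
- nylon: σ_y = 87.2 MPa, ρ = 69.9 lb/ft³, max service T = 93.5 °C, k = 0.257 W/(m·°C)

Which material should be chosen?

Screen on constraints: max service T ≥ 346 °C; k ≥ 11.0 W/(m·K). Survivors: stainless steel, commercially pure titanium.
Convert each candidate to consistent units, then evaluate M:
  stainless steel: σ_y = 250.3 MPa, ρ = 7833 kg/m³
  commercially pure titanium: σ_y = 324.0 MPa, ρ = 4536 kg/m³
  commercially pure titanium: M = 3.97×10⁻³
  stainless steel: M = 2.02×10⁻³
The maximum is for commercially pure titanium.

commercially pure titanium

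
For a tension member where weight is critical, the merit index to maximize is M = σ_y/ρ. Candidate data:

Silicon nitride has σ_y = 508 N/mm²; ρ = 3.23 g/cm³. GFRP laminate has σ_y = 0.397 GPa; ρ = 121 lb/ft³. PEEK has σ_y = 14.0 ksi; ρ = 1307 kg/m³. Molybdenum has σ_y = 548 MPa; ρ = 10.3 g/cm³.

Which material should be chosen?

Normalizing units and computing the index:
  silicon nitride: σ_y = 508.0 MPa, ρ = 3230 kg/m³
  GFRP laminate: σ_y = 397.0 MPa, ρ = 1938 kg/m³
  PEEK: σ_y = 96.53 MPa, ρ = 1307 kg/m³
  molybdenum: σ_y = 548.0 MPa, ρ = 10300 kg/m³
  GFRP laminate: M = 205 kN·m/kg
  silicon nitride: M = 157 kN·m/kg
  PEEK: M = 73.9 kN·m/kg
  molybdenum: M = 53.2 kN·m/kg
GFRP laminate has the largest M.

GFRP laminate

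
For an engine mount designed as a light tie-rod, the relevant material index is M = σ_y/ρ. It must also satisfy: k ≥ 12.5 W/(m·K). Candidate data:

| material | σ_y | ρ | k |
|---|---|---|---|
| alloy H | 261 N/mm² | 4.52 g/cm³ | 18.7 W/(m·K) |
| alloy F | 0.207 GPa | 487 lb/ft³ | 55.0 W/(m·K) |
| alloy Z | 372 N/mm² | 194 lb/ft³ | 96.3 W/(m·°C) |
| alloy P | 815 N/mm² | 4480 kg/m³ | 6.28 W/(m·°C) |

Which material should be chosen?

alloy Z

Screen on constraints: k ≥ 12.5 W/(m·K). Survivors: alloy H, alloy F, alloy Z.
Putting every candidate on a common basis:
  alloy H: σ_y = 261.0 MPa, ρ = 4520 kg/m³
  alloy F: σ_y = 207.0 MPa, ρ = 7801 kg/m³
  alloy Z: σ_y = 372.0 MPa, ρ = 3108 kg/m³
  alloy Z: M = 120 kN·m/kg
  alloy H: M = 57.7 kN·m/kg
  alloy F: M = 26.5 kN·m/kg
Alloy Z ranks first.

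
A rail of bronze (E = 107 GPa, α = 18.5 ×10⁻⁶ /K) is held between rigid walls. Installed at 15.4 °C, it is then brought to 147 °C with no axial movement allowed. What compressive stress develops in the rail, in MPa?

ΔT = 131.6 K. Constrained thermal stress σ = E·α·ΔT = 107.0×10³ MPa × 18.5×10⁻⁶ × 131.6 = 261 MPa (compressive).

261 MPa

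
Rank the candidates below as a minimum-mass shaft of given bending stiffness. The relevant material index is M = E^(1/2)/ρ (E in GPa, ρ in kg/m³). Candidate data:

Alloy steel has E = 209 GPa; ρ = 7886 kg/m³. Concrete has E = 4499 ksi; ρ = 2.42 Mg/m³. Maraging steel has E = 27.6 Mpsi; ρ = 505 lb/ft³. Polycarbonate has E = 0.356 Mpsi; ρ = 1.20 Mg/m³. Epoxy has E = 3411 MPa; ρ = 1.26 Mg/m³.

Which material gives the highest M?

concrete

Putting every candidate on a common basis:
  alloy steel: E = 209.0 GPa, ρ = 7886 kg/m³
  concrete: E = 31.02 GPa, ρ = 2420 kg/m³
  maraging steel: E = 190.3 GPa, ρ = 8089 kg/m³
  polycarbonate: E = 2.455 GPa, ρ = 1200 kg/m³
  epoxy: E = 3.411 GPa, ρ = 1260 kg/m³
  concrete: M = 2.30×10⁻³
  alloy steel: M = 1.83×10⁻³
  maraging steel: M = 1.71×10⁻³
  epoxy: M = 1.47×10⁻³
  polycarbonate: M = 1.31×10⁻³
Concrete ranks first.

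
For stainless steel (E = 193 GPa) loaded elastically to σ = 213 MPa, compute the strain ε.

ε = σ/E = 213 / 193000 = 1.10×10⁻³.

1.10×10⁻³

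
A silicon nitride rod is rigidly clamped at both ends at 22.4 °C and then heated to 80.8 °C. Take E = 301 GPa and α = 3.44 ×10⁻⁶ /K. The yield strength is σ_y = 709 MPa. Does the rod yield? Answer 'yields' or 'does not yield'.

does not yield

ΔT = 58.40 K. Constrained thermal stress σ = E·α·ΔT = 301.0×10³ MPa × 3.44×10⁻⁶ × 58.40 = 60.5 MPa (compressive).
Compare to σ_y = 709 MPa: σ < σ_y, so it does not yield.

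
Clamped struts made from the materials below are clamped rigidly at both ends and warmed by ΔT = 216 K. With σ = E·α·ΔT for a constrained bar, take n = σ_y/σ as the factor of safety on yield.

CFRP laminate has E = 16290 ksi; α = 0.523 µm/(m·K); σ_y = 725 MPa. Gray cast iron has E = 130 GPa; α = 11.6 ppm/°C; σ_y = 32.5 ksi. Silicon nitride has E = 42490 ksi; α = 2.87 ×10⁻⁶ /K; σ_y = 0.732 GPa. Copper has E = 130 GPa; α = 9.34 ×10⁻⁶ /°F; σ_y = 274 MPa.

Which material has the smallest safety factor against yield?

copper

Per material, after unit conversion:
  CFRP laminate: E = 112.3, α = 0.523, σ_y = 725.0 → σ = 12.7 MPa, n = 57.1
  gray cast iron: E = 130.0, α = 11.6, σ_y = 224.1 → σ = 326 MPa, n = 0.688
  silicon nitride: E = 293.0, α = 2.87, σ_y = 732.0 → σ = 182 MPa, n = 4.03
  copper: E = 130.0, α = 16.8, σ_y = 274.0 → σ = 472 MPa, n = 0.580
The minimum is copper at n = 0.580.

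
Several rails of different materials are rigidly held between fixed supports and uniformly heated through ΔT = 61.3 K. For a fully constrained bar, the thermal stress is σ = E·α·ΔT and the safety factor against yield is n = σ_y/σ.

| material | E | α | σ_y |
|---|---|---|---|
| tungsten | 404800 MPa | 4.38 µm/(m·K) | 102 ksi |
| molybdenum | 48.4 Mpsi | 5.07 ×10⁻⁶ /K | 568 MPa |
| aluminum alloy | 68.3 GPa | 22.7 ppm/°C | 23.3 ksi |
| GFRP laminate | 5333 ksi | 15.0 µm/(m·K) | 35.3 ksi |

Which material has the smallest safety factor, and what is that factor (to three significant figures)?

aluminum alloy, n = 1.69

With everything in SI (GPa, ×10⁻⁶/K, MPa):
  tungsten: E = 404.8, α = 4.38, σ_y = 703.3 → σ = 109 MPa, n = 6.47
  molybdenum: E = 333.7, α = 5.07, σ_y = 568.0 → σ = 104 MPa, n = 5.48
  aluminum alloy: E = 68.30, α = 22.7, σ_y = 160.6 → σ = 95.0 MPa, n = 1.69
  GFRP laminate: E = 36.77, α = 15.0, σ_y = 243.4 → σ = 33.8 MPa, n = 7.20
Smallest n: aluminum alloy with n = 1.69.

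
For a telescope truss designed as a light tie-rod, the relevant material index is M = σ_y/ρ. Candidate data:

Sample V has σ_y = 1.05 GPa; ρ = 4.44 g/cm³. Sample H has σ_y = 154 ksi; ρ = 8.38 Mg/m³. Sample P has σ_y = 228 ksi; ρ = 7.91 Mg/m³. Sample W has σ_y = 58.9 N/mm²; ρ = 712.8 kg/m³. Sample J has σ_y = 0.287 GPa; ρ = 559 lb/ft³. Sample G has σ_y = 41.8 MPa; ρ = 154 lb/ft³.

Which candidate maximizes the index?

In SI units:
  sample V: σ_y = 1050 MPa, ρ = 4440 kg/m³
  sample H: σ_y = 1062 MPa, ρ = 8380 kg/m³
  sample P: σ_y = 1572 MPa, ρ = 7910 kg/m³
  sample W: σ_y = 58.90 MPa, ρ = 712.8 kg/m³
  sample J: σ_y = 287.0 MPa, ρ = 8954 kg/m³
  sample G: σ_y = 41.80 MPa, ρ = 2467 kg/m³
  sample V: M = 236 kN·m/kg
  sample P: M = 199 kN·m/kg
  sample H: M = 127 kN·m/kg
  sample W: M = 82.6 kN·m/kg
  sample J: M = 32.1 kN·m/kg
  sample G: M = 16.9 kN·m/kg
The maximum is for sample V.

sample V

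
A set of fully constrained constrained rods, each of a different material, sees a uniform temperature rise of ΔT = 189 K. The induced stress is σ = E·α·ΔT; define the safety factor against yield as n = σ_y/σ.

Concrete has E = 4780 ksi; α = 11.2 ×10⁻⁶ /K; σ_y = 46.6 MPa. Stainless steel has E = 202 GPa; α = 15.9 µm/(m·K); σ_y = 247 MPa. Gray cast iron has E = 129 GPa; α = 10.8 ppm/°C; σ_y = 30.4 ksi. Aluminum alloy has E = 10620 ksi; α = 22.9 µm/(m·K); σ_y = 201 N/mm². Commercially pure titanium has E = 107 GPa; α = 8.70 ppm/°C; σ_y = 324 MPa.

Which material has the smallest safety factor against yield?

stainless steel

With everything in SI (GPa, ×10⁻⁶/K, MPa):
  concrete: E = 32.96, α = 11.2, σ_y = 46.60 → σ = 69.8 MPa, n = 0.668
  stainless steel: E = 202.0, α = 15.9, σ_y = 247.0 → σ = 607 MPa, n = 0.407
  gray cast iron: E = 129.0, α = 10.8, σ_y = 209.6 → σ = 263 MPa, n = 0.796
  aluminum alloy: E = 73.22, α = 22.9, σ_y = 201.0 → σ = 317 MPa, n = 0.634
  commercially pure titanium: E = 107.0, α = 8.70, σ_y = 324.0 → σ = 176 MPa, n = 1.84
Stainless steel has the lowest safety factor, n = 0.407.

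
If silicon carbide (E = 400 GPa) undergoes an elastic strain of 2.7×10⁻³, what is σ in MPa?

σ = E·ε = 400000 MPa × 2.7×10⁻³ = 1080 MPa.

1080 MPa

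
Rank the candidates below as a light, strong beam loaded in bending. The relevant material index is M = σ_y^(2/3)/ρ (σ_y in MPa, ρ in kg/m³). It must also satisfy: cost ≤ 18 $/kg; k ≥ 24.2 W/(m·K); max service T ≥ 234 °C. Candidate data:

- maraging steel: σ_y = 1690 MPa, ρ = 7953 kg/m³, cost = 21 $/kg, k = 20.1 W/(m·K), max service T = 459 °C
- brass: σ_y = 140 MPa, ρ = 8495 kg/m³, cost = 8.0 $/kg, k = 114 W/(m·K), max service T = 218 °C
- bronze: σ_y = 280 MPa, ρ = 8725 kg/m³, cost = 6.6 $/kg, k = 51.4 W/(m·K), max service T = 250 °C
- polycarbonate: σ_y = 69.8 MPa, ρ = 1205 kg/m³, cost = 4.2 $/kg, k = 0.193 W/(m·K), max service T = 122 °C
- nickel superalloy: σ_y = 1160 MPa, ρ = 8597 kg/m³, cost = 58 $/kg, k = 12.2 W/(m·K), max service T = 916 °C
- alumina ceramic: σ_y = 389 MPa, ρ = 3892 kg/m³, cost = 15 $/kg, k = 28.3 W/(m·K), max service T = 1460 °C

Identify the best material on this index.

alumina ceramic

Screen on constraints: cost ≤ 18 $/kg; k ≥ 24.2 W/(m·K); max service T ≥ 234 °C. Survivors: bronze, alumina ceramic.
Evaluate M for each candidate:
  alumina ceramic: M = 13.7×10⁻³
  bronze: M = 4.91×10⁻³
Highest index: alumina ceramic.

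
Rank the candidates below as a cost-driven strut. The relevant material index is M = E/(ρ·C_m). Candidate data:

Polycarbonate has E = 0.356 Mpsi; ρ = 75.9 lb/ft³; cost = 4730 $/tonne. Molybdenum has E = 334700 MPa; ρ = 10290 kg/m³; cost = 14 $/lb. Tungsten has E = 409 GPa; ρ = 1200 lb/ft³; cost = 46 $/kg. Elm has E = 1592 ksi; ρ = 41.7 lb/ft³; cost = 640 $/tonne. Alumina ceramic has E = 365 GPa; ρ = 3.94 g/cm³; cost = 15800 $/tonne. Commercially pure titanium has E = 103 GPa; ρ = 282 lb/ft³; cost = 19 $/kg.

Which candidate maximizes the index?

Normalizing units and computing the index:
  polycarbonate: E = 2.455 GPa, ρ = 1216 kg/m³, cost = 4.730 $/kg
  molybdenum: E = 334.7 GPa, ρ = 10290 kg/m³, cost = 30.86 $/kg
  tungsten: E = 409.0 GPa, ρ = 19220 kg/m³, cost = 46.00 $/kg
  elm: E = 10.98 GPa, ρ = 668.0 kg/m³, cost = 0.6400 $/kg
  alumina ceramic: E = 365.0 GPa, ρ = 3940 kg/m³, cost = 15.80 $/kg
  commercially pure titanium: E = 103.0 GPa, ρ = 4517 kg/m³, cost = 19.00 $/kg
  elm: M = 25.7 MN·m per $
  alumina ceramic: M = 5.86 MN·m per $
  commercially pure titanium: M = 1.20 MN·m per $
  molybdenum: M = 1.05 MN·m per $
  tungsten: M = 0.463 MN·m per $
  polycarbonate: M = 0.427 MN·m per $
Elm ranks first.

elm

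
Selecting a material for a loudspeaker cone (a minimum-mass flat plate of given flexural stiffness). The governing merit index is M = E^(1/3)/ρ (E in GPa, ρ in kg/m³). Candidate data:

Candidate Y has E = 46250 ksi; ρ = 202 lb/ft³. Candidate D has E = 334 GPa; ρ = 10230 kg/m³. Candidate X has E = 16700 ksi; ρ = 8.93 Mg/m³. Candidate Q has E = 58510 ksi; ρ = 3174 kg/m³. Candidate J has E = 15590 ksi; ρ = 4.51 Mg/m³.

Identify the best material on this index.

After converting to SI:
  candidate Y: E = 318.9 GPa, ρ = 3236 kg/m³
  candidate D: E = 334.0 GPa, ρ = 10230 kg/m³
  candidate X: E = 115.1 GPa, ρ = 8930 kg/m³
  candidate Q: E = 403.4 GPa, ρ = 3174 kg/m³
  candidate J: E = 107.5 GPa, ρ = 4510 kg/m³
  candidate Q: M = 2.33×10⁻³
  candidate Y: M = 2.11×10⁻³
  candidate J: M = 1.05×10⁻³
  candidate D: M = 0.678×10⁻³
  candidate X: M = 0.545×10⁻³
The maximum is for candidate Q.

candidate Q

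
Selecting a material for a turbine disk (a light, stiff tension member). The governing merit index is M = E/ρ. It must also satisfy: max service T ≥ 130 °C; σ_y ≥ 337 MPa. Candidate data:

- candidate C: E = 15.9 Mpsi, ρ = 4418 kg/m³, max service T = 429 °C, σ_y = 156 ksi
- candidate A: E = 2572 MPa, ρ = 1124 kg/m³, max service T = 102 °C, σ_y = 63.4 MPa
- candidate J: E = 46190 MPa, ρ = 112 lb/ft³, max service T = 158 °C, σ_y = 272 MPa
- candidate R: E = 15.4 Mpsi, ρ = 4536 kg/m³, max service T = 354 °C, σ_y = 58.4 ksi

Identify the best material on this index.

Screen on constraints: max service T ≥ 130 °C; σ_y ≥ 337 MPa. Survivors: candidate C, candidate R.
Putting every candidate on a common basis:
  candidate C: E = 109.6 GPa, ρ = 4418 kg/m³
  candidate R: E = 106.2 GPa, ρ = 4536 kg/m³
  candidate C: M = 24.8 MN·m/kg
  candidate R: M = 23.4 MN·m/kg
Candidate C ranks first.

candidate C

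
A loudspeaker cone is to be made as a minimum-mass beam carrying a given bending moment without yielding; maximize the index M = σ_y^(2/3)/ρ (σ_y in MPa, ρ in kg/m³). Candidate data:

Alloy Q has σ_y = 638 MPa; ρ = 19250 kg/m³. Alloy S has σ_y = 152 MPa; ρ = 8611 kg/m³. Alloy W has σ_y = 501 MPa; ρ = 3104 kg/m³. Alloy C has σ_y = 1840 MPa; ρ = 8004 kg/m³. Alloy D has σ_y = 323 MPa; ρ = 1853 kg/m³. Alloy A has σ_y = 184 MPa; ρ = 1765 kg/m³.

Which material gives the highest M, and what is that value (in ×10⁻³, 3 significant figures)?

alloy D, M = 25.4×10⁻³

Evaluate M for each candidate:
  alloy D: M = 25.4×10⁻³
  alloy W: M = 20.3×10⁻³
  alloy C: M = 18.8×10⁻³
  alloy A: M = 18.3×10⁻³
  alloy Q: M = 3.85×10⁻³
  alloy S: M = 3.31×10⁻³
Alloy D ranks first.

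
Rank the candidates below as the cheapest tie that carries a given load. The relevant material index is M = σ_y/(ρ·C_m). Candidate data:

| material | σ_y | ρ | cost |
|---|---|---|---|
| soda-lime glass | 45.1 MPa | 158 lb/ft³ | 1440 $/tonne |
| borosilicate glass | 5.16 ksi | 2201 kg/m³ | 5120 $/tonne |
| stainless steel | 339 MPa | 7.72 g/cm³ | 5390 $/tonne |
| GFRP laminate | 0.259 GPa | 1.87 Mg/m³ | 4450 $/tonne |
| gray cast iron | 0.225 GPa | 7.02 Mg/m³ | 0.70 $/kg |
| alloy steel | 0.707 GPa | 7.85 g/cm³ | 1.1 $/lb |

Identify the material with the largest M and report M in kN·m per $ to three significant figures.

gray cast iron, M = 45.8 kN·m per $

In SI units:
  soda-lime glass: σ_y = 45.10 MPa, ρ = 2531 kg/m³, cost = 1.440 $/kg
  borosilicate glass: σ_y = 35.58 MPa, ρ = 2201 kg/m³, cost = 5.120 $/kg
  stainless steel: σ_y = 339.0 MPa, ρ = 7720 kg/m³, cost = 5.390 $/kg
  GFRP laminate: σ_y = 259.0 MPa, ρ = 1870 kg/m³, cost = 4.450 $/kg
  gray cast iron: σ_y = 225.0 MPa, ρ = 7020 kg/m³, cost = 0.7000 $/kg
  alloy steel: σ_y = 707.0 MPa, ρ = 7850 kg/m³, cost = 2.425 $/kg
  gray cast iron: M = 45.8 kN·m per $
  alloy steel: M = 37.1 kN·m per $
  GFRP laminate: M = 31.1 kN·m per $
  soda-lime glass: M = 12.4 kN·m per $
  stainless steel: M = 8.15 kN·m per $
  borosilicate glass: M = 3.16 kN·m per $
Gray cast iron has the largest M.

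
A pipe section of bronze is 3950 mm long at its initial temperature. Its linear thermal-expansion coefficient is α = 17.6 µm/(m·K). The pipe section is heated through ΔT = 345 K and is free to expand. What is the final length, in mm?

ΔL = α·L₀·ΔT = 17.6×10⁻⁶ × 3950 mm × 345.0 K = 24.0 mm.
L = L₀ + ΔL = 3950 + 24.0 = 3974.0 mm.

3974.0 mm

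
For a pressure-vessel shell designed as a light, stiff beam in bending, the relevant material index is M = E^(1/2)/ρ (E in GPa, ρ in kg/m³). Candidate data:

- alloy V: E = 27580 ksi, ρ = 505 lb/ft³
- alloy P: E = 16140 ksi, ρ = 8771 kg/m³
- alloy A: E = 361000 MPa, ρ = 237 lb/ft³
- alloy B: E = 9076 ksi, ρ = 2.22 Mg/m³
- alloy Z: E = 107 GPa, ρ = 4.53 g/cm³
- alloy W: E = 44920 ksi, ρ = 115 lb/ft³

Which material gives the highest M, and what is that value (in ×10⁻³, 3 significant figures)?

Putting every candidate on a common basis:
  alloy V: E = 190.2 GPa, ρ = 8089 kg/m³
  alloy P: E = 111.3 GPa, ρ = 8771 kg/m³
  alloy A: E = 361.0 GPa, ρ = 3796 kg/m³
  alloy B: E = 62.58 GPa, ρ = 2220 kg/m³
  alloy Z: E = 107.0 GPa, ρ = 4530 kg/m³
  alloy W: E = 309.7 GPa, ρ = 1842 kg/m³
  alloy W: M = 9.55×10⁻³
  alloy A: M = 5.00×10⁻³
  alloy B: M = 3.56×10⁻³
  alloy Z: M = 2.28×10⁻³
  alloy V: M = 1.70×10⁻³
  alloy P: M = 1.20×10⁻³
The maximum is for alloy W.

alloy W, M = 9.55×10⁻³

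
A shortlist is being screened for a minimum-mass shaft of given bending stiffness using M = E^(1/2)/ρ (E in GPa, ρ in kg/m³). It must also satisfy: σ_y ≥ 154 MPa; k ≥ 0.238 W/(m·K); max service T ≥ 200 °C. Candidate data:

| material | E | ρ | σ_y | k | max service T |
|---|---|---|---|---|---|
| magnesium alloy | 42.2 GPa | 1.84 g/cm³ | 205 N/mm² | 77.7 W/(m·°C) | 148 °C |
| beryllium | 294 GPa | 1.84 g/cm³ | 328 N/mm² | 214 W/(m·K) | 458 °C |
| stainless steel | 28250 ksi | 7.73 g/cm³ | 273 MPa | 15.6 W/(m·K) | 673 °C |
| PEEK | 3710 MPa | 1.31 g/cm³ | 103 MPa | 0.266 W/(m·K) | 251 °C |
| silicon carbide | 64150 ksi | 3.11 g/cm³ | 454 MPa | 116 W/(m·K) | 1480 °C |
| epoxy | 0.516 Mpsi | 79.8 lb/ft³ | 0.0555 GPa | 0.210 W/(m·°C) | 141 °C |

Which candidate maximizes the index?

Screen on constraints: σ_y ≥ 154 MPa; k ≥ 0.238 W/(m·K); max service T ≥ 200 °C. Survivors: beryllium, stainless steel, silicon carbide.
Normalizing units and computing the index:
  beryllium: E = 294.0 GPa, ρ = 1840 kg/m³
  stainless steel: E = 194.8 GPa, ρ = 7730 kg/m³
  silicon carbide: E = 442.3 GPa, ρ = 3110 kg/m³
  beryllium: M = 9.32×10⁻³
  silicon carbide: M = 6.76×10⁻³
  stainless steel: M = 1.81×10⁻³
The maximum is for beryllium.

beryllium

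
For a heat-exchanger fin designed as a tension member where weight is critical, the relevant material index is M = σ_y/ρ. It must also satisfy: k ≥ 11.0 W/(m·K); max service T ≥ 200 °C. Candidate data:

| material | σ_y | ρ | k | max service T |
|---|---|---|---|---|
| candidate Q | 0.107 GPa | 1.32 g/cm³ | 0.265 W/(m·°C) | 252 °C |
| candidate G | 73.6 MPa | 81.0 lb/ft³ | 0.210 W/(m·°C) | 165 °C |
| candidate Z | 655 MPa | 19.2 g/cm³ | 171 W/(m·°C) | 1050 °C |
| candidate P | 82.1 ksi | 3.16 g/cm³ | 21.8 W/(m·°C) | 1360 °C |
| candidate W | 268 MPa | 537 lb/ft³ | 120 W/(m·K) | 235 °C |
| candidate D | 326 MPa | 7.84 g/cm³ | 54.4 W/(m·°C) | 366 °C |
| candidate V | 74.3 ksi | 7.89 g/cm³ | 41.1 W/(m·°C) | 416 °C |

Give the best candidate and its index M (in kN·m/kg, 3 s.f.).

candidate P, M = 179 kN·m/kg

Screen on constraints: k ≥ 11.0 W/(m·K); max service T ≥ 200 °C. Survivors: candidate Z, candidate P, candidate W, candidate D, candidate V.
In SI units:
  candidate Z: σ_y = 655.0 MPa, ρ = 19200 kg/m³
  candidate P: σ_y = 566.1 MPa, ρ = 3160 kg/m³
  candidate W: σ_y = 268.0 MPa, ρ = 8602 kg/m³
  candidate D: σ_y = 326.0 MPa, ρ = 7840 kg/m³
  candidate V: σ_y = 512.3 MPa, ρ = 7890 kg/m³
  candidate P: M = 179 kN·m/kg
  candidate V: M = 64.9 kN·m/kg
  candidate D: M = 41.6 kN·m/kg
  candidate Z: M = 34.1 kN·m/kg
  candidate W: M = 31.2 kN·m/kg
Candidate P ranks first.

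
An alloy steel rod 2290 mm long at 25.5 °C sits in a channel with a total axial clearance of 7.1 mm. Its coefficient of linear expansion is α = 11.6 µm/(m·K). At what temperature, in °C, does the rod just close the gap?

293 °C

α·L₀·ΔT = 7.1 mm ⇒ ΔT = 7.1 / (11.6×10⁻⁶ × 2290.0) = 267.3 K.
T = 25.5 + 267.3 = 292.8 °C.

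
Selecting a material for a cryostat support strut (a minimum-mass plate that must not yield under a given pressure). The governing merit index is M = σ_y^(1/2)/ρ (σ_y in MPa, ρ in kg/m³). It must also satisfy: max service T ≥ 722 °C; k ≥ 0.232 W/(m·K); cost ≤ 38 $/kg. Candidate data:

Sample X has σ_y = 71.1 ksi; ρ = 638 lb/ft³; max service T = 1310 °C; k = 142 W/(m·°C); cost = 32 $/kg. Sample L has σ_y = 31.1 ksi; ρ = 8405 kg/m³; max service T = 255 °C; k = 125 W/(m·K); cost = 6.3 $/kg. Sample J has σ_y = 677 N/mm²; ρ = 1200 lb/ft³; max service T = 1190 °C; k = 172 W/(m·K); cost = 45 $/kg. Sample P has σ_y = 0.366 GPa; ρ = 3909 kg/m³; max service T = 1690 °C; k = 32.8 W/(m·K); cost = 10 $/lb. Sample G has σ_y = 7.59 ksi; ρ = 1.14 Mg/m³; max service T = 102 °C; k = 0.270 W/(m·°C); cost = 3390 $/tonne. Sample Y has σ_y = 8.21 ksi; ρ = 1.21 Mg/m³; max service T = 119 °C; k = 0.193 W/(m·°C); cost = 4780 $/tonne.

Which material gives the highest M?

sample P

Screen on constraints: max service T ≥ 722 °C; k ≥ 0.232 W/(m·K); cost ≤ 38 $/kg. Survivors: sample X, sample P.
After converting to SI:
  sample X: σ_y = 490.2 MPa, ρ = 10220 kg/m³
  sample P: σ_y = 366.0 MPa, ρ = 3909 kg/m³
  sample P: M = 4.89×10⁻³
  sample X: M = 2.17×10⁻³
Sample P has the largest M.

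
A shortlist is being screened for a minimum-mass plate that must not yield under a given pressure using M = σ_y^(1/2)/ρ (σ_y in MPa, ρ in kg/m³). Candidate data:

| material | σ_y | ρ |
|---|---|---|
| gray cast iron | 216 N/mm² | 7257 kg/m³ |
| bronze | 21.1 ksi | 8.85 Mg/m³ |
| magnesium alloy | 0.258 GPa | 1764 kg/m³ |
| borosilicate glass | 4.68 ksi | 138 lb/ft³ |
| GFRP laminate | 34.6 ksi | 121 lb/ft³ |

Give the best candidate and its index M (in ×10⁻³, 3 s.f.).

Convert each candidate to consistent units, then evaluate M:
  gray cast iron: σ_y = 216.0 MPa, ρ = 7257 kg/m³
  bronze: σ_y = 145.5 MPa, ρ = 8850 kg/m³
  magnesium alloy: σ_y = 258.0 MPa, ρ = 1764 kg/m³
  borosilicate glass: σ_y = 32.27 MPa, ρ = 2211 kg/m³
  GFRP laminate: σ_y = 238.6 MPa, ρ = 1938 kg/m³
  magnesium alloy: M = 9.11×10⁻³
  GFRP laminate: M = 7.97×10⁻³
  borosilicate glass: M = 2.57×10⁻³
  gray cast iron: M = 2.03×10⁻³
  bronze: M = 1.36×10⁻³
The maximum is for magnesium alloy.

magnesium alloy, M = 9.11×10⁻³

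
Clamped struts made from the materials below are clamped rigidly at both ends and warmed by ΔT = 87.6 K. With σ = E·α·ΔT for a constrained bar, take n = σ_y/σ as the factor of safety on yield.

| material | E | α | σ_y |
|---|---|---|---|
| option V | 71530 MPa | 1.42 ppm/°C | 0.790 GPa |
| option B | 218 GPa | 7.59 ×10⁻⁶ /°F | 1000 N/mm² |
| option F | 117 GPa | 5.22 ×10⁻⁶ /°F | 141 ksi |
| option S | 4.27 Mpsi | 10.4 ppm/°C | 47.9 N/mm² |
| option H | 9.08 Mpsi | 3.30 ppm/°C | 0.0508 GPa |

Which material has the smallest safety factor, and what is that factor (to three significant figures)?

With everything in SI (GPa, ×10⁻⁶/K, MPa):
  option V: E = 71.53, α = 1.42, σ_y = 790.0 → σ = 8.90 MPa, n = 88.8
  option B: E = 218.0, α = 13.7, σ_y = 1000 → σ = 261 MPa, n = 3.83
  option F: E = 117.0, α = 9.40, σ_y = 972.2 → σ = 96.3 MPa, n = 10.1
  option S: E = 29.44, α = 10.4, σ_y = 47.90 → σ = 26.8 MPa, n = 1.79
  option H: E = 62.60, α = 3.30, σ_y = 50.80 → σ = 18.1 MPa, n = 2.81
Smallest n: option S with n = 1.79.

option S, n = 1.79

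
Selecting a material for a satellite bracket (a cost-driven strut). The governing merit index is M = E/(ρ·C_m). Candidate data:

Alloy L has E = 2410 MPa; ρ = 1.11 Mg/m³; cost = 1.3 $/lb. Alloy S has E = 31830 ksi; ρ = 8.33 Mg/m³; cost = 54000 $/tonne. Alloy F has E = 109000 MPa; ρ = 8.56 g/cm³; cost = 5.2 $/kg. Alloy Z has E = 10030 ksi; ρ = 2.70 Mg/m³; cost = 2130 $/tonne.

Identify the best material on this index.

alloy Z

Normalizing units and computing the index:
  alloy L: E = 2.410 GPa, ρ = 1110 kg/m³, cost = 2.866 $/kg
  alloy S: E = 219.5 GPa, ρ = 8330 kg/m³, cost = 54.00 $/kg
  alloy F: E = 109.0 GPa, ρ = 8560 kg/m³, cost = 5.200 $/kg
  alloy Z: E = 69.15 GPa, ρ = 2700 kg/m³, cost = 2.130 $/kg
  alloy Z: M = 12.0 MN·m per $
  alloy F: M = 2.45 MN·m per $
  alloy L: M = 0.758 MN·m per $
  alloy S: M = 0.488 MN·m per $
The maximum is for alloy Z.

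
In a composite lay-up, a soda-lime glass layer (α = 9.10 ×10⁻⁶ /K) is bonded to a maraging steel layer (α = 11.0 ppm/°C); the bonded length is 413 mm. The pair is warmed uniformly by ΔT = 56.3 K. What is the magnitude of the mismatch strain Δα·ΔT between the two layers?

Δα = |9.10 − 11.0|×10⁻⁶/K = 1.90×10⁻⁶/K.
Mismatch strain = Δα·ΔT = 1.90×10⁻⁶ × 56.3 = 1.07×10⁻⁴.

1.07×10⁻⁴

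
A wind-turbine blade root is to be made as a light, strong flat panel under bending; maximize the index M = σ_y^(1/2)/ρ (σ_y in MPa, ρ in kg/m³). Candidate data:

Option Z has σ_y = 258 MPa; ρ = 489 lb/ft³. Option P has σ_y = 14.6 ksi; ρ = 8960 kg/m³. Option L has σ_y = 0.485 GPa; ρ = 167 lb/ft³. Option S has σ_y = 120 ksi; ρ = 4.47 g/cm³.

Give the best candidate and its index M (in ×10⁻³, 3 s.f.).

option L, M = 8.23×10⁻³

In SI units:
  option Z: σ_y = 258.0 MPa, ρ = 7833 kg/m³
  option P: σ_y = 100.7 MPa, ρ = 8960 kg/m³
  option L: σ_y = 485.0 MPa, ρ = 2675 kg/m³
  option S: σ_y = 827.4 MPa, ρ = 4470 kg/m³
  option L: M = 8.23×10⁻³
  option S: M = 6.43×10⁻³
  option Z: M = 2.05×10⁻³
  option P: M = 1.12×10⁻³
Option L has the largest M.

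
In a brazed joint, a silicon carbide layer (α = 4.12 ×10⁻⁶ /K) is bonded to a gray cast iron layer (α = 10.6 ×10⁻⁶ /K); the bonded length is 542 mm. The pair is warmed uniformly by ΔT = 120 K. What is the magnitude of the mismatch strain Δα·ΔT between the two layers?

Δα = |4.12 − 10.6|×10⁻⁶/K = 6.48×10⁻⁶/K.
Mismatch strain = Δα·ΔT = 6.48×10⁻⁶ × 120.0 = 7.78×10⁻⁴.

7.78×10⁻⁴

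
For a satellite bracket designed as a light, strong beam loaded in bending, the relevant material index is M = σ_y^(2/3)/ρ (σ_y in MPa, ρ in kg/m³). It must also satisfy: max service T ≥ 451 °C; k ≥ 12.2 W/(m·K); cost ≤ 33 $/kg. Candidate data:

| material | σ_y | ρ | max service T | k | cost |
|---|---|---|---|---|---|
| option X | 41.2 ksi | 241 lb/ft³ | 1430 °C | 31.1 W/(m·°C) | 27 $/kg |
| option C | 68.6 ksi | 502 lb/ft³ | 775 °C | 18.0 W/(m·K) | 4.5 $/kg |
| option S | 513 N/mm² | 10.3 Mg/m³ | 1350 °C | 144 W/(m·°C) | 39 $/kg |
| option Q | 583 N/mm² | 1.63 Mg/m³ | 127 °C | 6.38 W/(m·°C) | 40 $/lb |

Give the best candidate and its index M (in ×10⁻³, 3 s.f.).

option X, M = 11.2×10⁻³

Screen on constraints: max service T ≥ 451 °C; k ≥ 12.2 W/(m·K); cost ≤ 33 $/kg. Survivors: option X, option C.
In SI units:
  option X: σ_y = 284.1 MPa, ρ = 3860 kg/m³
  option C: σ_y = 473.0 MPa, ρ = 8041 kg/m³
  option X: M = 11.2×10⁻³
  option C: M = 7.55×10⁻³
Highest index: option X.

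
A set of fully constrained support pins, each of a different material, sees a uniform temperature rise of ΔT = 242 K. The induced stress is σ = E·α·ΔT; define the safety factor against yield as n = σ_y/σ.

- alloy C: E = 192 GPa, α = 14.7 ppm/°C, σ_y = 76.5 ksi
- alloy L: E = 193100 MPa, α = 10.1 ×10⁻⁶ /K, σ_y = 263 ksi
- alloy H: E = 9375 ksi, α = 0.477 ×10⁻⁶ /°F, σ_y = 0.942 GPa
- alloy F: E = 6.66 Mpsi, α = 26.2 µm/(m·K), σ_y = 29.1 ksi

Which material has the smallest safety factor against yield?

Per material, after unit conversion:
  alloy C: E = 192.0, α = 14.7, σ_y = 527.4 → σ = 683 MPa, n = 0.772
  alloy L: E = 193.1, α = 10.1, σ_y = 1813 → σ = 472 MPa, n = 3.84
  alloy H: E = 64.64, α = 0.859, σ_y = 942.0 → σ = 13.4 MPa, n = 70.1
  alloy F: E = 45.92, α = 26.2, σ_y = 200.6 → σ = 291 MPa, n = 0.689
The minimum is alloy F at n = 0.689.

alloy F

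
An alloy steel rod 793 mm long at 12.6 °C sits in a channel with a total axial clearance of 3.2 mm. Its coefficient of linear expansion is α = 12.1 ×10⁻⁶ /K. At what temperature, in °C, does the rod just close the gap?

α·L₀·ΔT = 3.2 mm ⇒ ΔT = 3.2 / (12.1×10⁻⁶ × 793.0) = 333.5 K.
T = 12.6 + 333.5 = 346.1 °C.

346 °C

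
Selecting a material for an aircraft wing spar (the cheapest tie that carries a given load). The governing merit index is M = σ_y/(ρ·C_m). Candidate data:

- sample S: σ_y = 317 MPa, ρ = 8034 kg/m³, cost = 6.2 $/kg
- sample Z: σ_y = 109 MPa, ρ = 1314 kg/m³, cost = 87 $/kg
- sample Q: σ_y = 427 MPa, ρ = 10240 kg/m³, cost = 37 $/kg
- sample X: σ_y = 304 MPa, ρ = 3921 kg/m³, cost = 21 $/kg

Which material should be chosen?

Evaluate M for each candidate:
  sample S: M = 6.36 kN·m per $
  sample X: M = 3.69 kN·m per $
  sample Q: M = 1.13 kN·m per $
  sample Z: M = 0.953 kN·m per $
The maximum is for sample S.

sample S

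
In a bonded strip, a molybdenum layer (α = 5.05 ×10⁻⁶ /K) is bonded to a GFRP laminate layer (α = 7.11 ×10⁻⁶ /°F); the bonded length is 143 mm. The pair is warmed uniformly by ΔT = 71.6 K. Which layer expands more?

GFRP laminate: α = 7.11×10⁻⁶/°F × 9/5 = 12.8×10⁻⁶/K.
α(molybdenum) = 5.05×10⁻⁶/K vs α(GFRP laminate) = 12.8×10⁻⁶/K.
Higher α expands more for the same ΔT: GFRP laminate.

GFRP laminate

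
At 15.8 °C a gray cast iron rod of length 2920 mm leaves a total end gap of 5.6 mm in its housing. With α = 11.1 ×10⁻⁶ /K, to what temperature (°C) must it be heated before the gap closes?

α·L₀·ΔT = 5.6 mm ⇒ ΔT = 5.6 / (11.1×10⁻⁶ × 2920.0) = 172.8 K.
T = 15.8 + 172.8 = 188.6 °C.

189 °C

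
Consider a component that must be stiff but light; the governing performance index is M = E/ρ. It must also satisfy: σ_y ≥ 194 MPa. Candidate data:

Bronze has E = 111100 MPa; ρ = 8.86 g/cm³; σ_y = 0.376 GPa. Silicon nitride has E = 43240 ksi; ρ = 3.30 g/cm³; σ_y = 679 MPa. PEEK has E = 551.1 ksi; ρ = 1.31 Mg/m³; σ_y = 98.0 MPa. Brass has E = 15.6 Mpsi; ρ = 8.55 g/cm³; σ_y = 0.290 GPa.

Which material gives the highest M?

silicon nitride

Screen on constraints: σ_y ≥ 194 MPa. Survivors: bronze, silicon nitride, brass.
In SI units:
  bronze: E = 111.1 GPa, ρ = 8860 kg/m³
  silicon nitride: E = 298.1 GPa, ρ = 3300 kg/m³
  brass: E = 107.6 GPa, ρ = 8550 kg/m³
  silicon nitride: M = 90.3 MN·m/kg
  brass: M = 12.6 MN·m/kg
  bronze: M = 12.5 MN·m/kg
Silicon nitride ranks first.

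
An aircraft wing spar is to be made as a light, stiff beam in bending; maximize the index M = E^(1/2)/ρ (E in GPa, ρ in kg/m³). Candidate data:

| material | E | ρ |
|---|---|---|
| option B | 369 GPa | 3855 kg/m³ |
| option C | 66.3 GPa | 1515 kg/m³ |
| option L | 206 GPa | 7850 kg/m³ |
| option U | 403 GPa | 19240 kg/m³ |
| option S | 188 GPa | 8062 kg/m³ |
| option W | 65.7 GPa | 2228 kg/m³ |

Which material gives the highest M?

option C

Per-candidate index values:
  option C: M = 5.37×10⁻³
  option B: M = 4.98×10⁻³
  option W: M = 3.64×10⁻³
  option L: M = 1.83×10⁻³
  option S: M = 1.70×10⁻³
  option U: M = 1.04×10⁻³
Option C has the largest M.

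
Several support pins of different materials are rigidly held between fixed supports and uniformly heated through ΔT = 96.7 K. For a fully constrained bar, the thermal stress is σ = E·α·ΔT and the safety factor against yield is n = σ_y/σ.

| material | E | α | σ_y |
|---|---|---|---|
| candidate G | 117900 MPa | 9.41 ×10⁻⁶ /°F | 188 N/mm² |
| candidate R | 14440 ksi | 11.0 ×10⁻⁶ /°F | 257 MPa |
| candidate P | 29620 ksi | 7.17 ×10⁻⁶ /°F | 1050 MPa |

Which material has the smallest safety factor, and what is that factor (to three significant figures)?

Per material, after unit conversion:
  candidate G: E = 117.9, α = 16.9, σ_y = 188.0 → σ = 193 MPa, n = 0.974
  candidate R: E = 99.56, α = 19.8, σ_y = 257.0 → σ = 191 MPa, n = 1.35
  candidate P: E = 204.2, α = 12.9, σ_y = 1050 → σ = 255 MPa, n = 4.12
The minimum is candidate G at n = 0.974.

candidate G, n = 0.974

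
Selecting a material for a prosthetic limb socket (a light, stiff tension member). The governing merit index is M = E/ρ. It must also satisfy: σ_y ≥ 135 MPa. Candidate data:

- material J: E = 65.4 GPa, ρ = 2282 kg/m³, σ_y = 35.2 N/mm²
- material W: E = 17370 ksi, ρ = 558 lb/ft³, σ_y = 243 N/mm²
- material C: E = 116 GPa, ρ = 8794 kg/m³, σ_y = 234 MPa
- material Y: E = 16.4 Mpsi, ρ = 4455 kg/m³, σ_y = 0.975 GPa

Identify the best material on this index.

material Y

Screen on constraints: σ_y ≥ 135 MPa. Survivors: material W, material C, material Y.
Putting every candidate on a common basis:
  material W: E = 119.8 GPa, ρ = 8938 kg/m³
  material C: E = 116.0 GPa, ρ = 8794 kg/m³
  material Y: E = 113.1 GPa, ρ = 4455 kg/m³
  material Y: M = 25.4 MN·m/kg
  material W: M = 13.4 MN·m/kg
  material C: M = 13.2 MN·m/kg
Highest index: material Y.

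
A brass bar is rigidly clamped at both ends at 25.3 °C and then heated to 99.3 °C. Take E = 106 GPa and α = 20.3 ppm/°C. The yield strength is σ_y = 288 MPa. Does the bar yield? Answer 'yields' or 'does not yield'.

ΔT = 74.00 K. Constrained thermal stress σ = E·α·ΔT = 106.0×10³ MPa × 20.3×10⁻⁶ × 74.00 = 159 MPa (compressive).
Compare to σ_y = 288 MPa: σ < σ_y, so it does not yield.

does not yield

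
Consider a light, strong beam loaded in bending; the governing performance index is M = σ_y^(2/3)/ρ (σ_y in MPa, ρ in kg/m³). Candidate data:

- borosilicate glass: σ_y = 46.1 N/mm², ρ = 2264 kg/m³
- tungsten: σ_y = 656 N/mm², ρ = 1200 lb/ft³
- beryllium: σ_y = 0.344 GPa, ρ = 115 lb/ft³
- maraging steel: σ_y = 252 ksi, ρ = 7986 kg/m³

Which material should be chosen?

beryllium

After converting to SI:
  borosilicate glass: σ_y = 46.10 MPa, ρ = 2264 kg/m³
  tungsten: σ_y = 656.0 MPa, ρ = 19220 kg/m³
  beryllium: σ_y = 344.0 MPa, ρ = 1842 kg/m³
  maraging steel: σ_y = 1737 MPa, ρ = 7986 kg/m³
  beryllium: M = 26.7×10⁻³
  maraging steel: M = 18.1×10⁻³
  borosilicate glass: M = 5.68×10⁻³
  tungsten: M = 3.93×10⁻³
Beryllium ranks first.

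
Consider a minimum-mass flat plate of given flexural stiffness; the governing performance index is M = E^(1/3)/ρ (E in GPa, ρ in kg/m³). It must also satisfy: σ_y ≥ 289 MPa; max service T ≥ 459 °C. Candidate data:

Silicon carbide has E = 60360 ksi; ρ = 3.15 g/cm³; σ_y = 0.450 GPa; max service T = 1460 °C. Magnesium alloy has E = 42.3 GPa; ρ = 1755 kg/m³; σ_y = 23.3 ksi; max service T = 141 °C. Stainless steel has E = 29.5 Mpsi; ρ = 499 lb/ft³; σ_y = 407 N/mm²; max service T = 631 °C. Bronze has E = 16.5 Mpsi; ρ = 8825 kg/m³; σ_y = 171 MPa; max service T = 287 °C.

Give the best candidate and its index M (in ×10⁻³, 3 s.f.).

Screen on constraints: σ_y ≥ 289 MPa; max service T ≥ 459 °C. Survivors: silicon carbide, stainless steel.
In SI units:
  silicon carbide: E = 416.2 GPa, ρ = 3150 kg/m³
  stainless steel: E = 203.4 GPa, ρ = 7993 kg/m³
  silicon carbide: M = 2.37×10⁻³
  stainless steel: M = 0.736×10⁻³
The maximum is for silicon carbide.

silicon carbide, M = 2.37×10⁻³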